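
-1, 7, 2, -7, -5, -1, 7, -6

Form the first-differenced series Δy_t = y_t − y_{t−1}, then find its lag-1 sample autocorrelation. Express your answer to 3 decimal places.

-0.185

First differences Δy: 8, -5, -9, 2, 4, 8, -13
Mean of differences = -0.7143
Numerator Σ(Δy_t−Δȳ)(Δy_{t+1}−Δȳ) = -77.5102
Denominator Σ(Δy_t−Δȳ)² = 419.4286
r_1(Δy) = -77.5102 / 419.4286 = -0.185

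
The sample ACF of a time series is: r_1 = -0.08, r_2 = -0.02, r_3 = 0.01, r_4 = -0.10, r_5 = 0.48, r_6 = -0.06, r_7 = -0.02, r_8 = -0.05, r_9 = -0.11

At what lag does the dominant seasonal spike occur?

The largest autocorrelation is r_5 = 0.48; the remaining lags stay at or below 0.01.
The dominant spike at lag 5 indicates a seasonal period of 5.

5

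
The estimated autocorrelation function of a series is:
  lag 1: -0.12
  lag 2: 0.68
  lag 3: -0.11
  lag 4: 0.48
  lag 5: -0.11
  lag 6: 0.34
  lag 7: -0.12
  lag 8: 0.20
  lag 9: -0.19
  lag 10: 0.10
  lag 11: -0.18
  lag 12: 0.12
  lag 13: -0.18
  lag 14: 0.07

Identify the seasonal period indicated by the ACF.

2

The largest autocorrelation is r_2 = 0.68, with weaker echoes at lags 4 (0.48), 6 (0.34) and 8 (0.20); the remaining lags stay at or below 0.12.
The dominant spike at lag 2 indicates a seasonal period of 2.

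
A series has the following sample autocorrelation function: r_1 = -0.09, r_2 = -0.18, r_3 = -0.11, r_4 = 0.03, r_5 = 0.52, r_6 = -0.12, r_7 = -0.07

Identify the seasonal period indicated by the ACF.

The largest autocorrelation is r_5 = 0.52; the remaining lags stay at or below 0.03.
The dominant spike at lag 5 indicates a seasonal period of 5.

5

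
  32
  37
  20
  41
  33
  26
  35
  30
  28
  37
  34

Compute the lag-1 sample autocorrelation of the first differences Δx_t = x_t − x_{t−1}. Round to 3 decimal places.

-0.653

First differences Δx: 5, -17, 21, -8, -7, 9, -5, -2, 9, -3
Mean of differences = 0.2000
Numerator Σ(Δx_t−Δx̄)(Δx_{t+1}−Δx̄) = -697.0400
Denominator Σ(Δx_t−Δx̄)² = 1067.6000
r_1(Δx) = -697.0400 / 1067.6000 = -0.653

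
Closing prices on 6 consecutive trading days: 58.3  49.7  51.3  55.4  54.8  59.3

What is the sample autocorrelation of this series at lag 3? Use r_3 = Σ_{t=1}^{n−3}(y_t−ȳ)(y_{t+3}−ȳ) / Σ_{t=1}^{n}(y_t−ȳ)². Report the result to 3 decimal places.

Mean ȳ = (58.3 + 49.7 + 51.3 + 55.4 + 54.8 + 59.3)/6 = 54.8000
Deviations from mean: 3.5000, -5.1000, -3.5000, 0.6000, 0.0000, 4.5000
Numerator Σ_{t=1}^{3}(y_t−ȳ)(y_{t+3}−ȳ) = -13.6500
Denominator Σ(y_t−ȳ)² = 71.1200
r_3 = -13.6500 / 71.1200 = -0.192

-0.192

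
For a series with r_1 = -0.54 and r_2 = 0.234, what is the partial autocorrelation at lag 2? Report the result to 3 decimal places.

-0.081

φ_{22} = (r_2 − r_1²) / (1 − r_1²)
r_1² = (-0.54)² = 0.2916
Numerator = 0.234 − 0.2916 = -0.0576; denominator = 1 − 0.2916 = 0.7084
φ_{22} = -0.0576 / 0.7084 = -0.081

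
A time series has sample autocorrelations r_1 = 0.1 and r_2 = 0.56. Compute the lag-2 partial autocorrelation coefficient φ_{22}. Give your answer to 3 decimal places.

φ_{22} = (r_2 − r_1²) / (1 − r_1²)
r_1² = (0.1)² = 0.01
Numerator = 0.56 − 0.0100 = 0.5500; denominator = 1 − 0.0100 = 0.9900
φ_{22} = 0.5500 / 0.9900 = 0.556

0.556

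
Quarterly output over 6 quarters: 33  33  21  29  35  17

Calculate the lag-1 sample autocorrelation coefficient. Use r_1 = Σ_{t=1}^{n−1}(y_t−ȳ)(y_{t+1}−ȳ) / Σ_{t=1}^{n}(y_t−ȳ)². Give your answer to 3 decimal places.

-0.322

Mean ȳ = (33 + 33 + 21 + 29 + 35 + 17)/6 = 28.0000
Deviations from mean: 5.0000, 5.0000, -7.0000, 1.0000, 7.0000, -11.0000
Σ(y_t−ȳ)(y_{t+1}−ȳ) = (25.0000) + (-35.0000) + (-7.0000) + (7.0000) + (-77.0000) = -87.0000
Denominator Σ(y_t−ȳ)² = 270.0000
r_1 = -87.0000 / 270.0000 = -0.322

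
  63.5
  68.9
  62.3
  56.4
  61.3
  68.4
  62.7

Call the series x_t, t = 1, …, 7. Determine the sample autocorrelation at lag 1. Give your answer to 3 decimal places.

Mean x̄ = (63.5 + 68.9 + 62.3 + 56.4 + 61.3 + 68.4 + 62.7)/7 = 63.3571
Numerator Σ_{t=1}^{6}(x_t−x̄)(x_{t+1}−x̄) = 2.9110
Denominator Σ(x_t−x̄)² = 110.3571
r_1 = 2.9110 / 110.3571 = 0.026

0.026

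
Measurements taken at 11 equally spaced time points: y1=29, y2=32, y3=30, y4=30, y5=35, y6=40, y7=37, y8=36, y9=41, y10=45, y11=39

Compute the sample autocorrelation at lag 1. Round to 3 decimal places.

Mean ȳ = (29 + 32 + 30 + 30 + 35 + 40 + 37 + 36 + 41 + 45 + 39)/11 = 35.8182
Numerator Σ_{t=1}^{10}(y_t−ȳ)(y_{t+1}−ȳ) = 166.3306
Denominator Σ(y_t−ȳ)² = 269.6364
r_1 = 166.3306 / 269.6364 = 0.617

0.617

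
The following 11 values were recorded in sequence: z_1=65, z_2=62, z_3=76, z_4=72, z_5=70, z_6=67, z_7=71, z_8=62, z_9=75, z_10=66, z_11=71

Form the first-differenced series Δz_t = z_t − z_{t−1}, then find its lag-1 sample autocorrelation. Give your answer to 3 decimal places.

First differences Δz: -3, 14, -4, -2, -3, 4, -9, 13, -9, 5
Mean of differences = 0.6000
Numerator Σ(Δz_t−Δz̄)(Δz_{t+1}−Δz̄) = -413.7600
Denominator Σ(Δz_t−Δz̄)² = 602.4000
r_1(Δz) = -413.7600 / 602.4000 = -0.687

-0.687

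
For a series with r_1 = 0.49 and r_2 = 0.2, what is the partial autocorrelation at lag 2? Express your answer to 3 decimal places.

-0.053

φ_{22} = (r_2 − r_1²) / (1 − r_1²)
r_1² = (0.49)² = 0.2401
Numerator = 0.2 − 0.2401 = -0.0401; denominator = 1 − 0.2401 = 0.7599
φ_{22} = -0.0401 / 0.7599 = -0.053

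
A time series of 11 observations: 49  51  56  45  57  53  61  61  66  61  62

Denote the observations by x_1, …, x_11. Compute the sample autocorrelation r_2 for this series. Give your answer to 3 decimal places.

0.505

Mean x̄ = (49 + 51 + 56 + 45 + 57 + 53 + 61 + 61 + 66 + 61 + 62)/11 = 56.5455
Numerator Σ_{t=1}^{9}(x_t−x̄)(x_{t+2}−x̄) = 208.5868
Denominator Σ(x_t−x̄)² = 412.7273
r_2 = 208.5868 / 412.7273 = 0.505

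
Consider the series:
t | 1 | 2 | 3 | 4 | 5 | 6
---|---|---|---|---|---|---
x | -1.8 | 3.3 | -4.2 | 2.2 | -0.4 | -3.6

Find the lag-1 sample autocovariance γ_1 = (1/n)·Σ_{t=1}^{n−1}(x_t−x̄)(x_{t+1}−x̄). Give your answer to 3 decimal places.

Mean x̄ = (-1.8 + 3.3 − 4.2 + 2.2 − 0.4 − 3.6)/6 = -0.7500
Σ_{t=1}^{5}(x_t−x̄)(x_{t+1}−x̄) = -28.3675
γ_1 = -28.3675 / 6 = -4.728

-4.728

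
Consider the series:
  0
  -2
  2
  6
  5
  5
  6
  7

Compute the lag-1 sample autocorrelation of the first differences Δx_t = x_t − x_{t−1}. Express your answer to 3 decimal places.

First differences Δx: -2, 4, 4, -1, 0, 1, 1
Mean of differences = 1.0000
Numerator Σ(Δx_t−Δx̄)(Δx_{t+1}−Δx̄) = -4.0000
Denominator Σ(Δx_t−Δx̄)² = 32.0000
r_1(Δx) = -4.0000 / 32.0000 = -0.125

-0.125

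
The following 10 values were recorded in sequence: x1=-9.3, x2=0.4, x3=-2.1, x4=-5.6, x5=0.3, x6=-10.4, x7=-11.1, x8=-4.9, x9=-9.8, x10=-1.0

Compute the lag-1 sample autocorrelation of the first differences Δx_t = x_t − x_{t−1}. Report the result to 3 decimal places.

First differences Δx: 9.7, -2.5, -3.5, 5.9, -10.7, -0.7, 6.2, -4.9, 8.8
Mean of differences = 0.9222
Numerator Σ(Δx_t−Δx̄)(Δx_{t+1}−Δx̄) = -161.0738
Denominator Σ(Δx_t−Δx̄)² = 394.6156
r_1(Δx) = -161.0738 / 394.6156 = -0.408

-0.408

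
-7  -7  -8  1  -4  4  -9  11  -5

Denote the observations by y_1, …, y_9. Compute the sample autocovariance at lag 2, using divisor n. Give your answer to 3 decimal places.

17.012

Mean ȳ = (-7 − 7 − 8 + 1 − 4 + 4 − 9 + 11 − 5)/9 = -2.6667
Σ_{t=1}^{7}(y_t−ȳ)(y_{t+2}−ȳ) = 153.1111
γ_2 = 153.1111 / 9 = 17.012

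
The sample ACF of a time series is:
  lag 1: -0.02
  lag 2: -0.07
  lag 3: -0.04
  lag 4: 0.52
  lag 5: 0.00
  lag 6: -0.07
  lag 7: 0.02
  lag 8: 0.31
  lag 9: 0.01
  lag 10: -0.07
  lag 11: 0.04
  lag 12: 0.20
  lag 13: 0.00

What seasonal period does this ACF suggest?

The largest autocorrelation is r_4 = 0.52, with weaker echoes at lags 8 (0.31) and 12 (0.20); the remaining lags stay at or below 0.04.
The dominant spike at lag 4 indicates a seasonal period of 4.

4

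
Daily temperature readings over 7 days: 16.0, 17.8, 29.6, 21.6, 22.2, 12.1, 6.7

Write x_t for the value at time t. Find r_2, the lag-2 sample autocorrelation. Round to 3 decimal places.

-0.132

Mean x̄ = (16.0 + 17.8 + 29.6 + 21.6 + 22.2 + 12.1 + 6.7)/7 = 18.0000
Deviations from mean: -2.0000, -0.2000, 11.6000, 3.6000, 4.2000, -5.9000, -11.3000
Σ(x_t−x̄)(x_{t+2}−x̄) = (-23.2000) + (-0.7200) + (48.7200) + (-21.2400) + (-47.4600) = -43.9000
Denominator Σ(x_t−x̄)² = 331.7000
r_2 = -43.9000 / 331.7000 = -0.132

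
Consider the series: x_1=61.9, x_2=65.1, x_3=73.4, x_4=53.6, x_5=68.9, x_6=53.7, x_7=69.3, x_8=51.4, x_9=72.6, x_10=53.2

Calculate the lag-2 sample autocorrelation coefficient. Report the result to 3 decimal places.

0.632

Mean x̄ = (61.9 + 65.1 + 73.4 + 53.6 + 68.9 + 53.7 + 69.3 + 51.4 + 72.6 + 53.2)/10 = 62.3100
Numerator Σ_{t=1}^{8}(x_t−x̄)(x_{t+2}−x̄) = 430.5448
Denominator Σ(x_t−x̄)² = 681.1290
r_2 = 430.5448 / 681.1290 = 0.632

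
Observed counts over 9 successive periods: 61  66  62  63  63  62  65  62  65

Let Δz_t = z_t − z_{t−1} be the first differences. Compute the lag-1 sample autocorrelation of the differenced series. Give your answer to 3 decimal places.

First differences Δz: 5, -4, 1, 0, -1, 3, -3, 3
Mean of differences = 0.5000
Numerator Σ(Δz_t−Δz̄)(Δz_{t+1}−Δz̄) = -43.2500
Denominator Σ(Δz_t−Δz̄)² = 68.0000
r_1(Δz) = -43.2500 / 68.0000 = -0.636

-0.636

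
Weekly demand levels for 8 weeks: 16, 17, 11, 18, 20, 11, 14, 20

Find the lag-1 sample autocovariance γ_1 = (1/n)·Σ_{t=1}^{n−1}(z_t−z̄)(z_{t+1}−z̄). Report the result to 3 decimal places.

-3.205

Mean z̄ = (16 + 17 + 11 + 18 + 20 + 11 + 14 + 20)/8 = 15.8750
Σ_{t=1}^{7}(z_t−z̄)(z_{t+1}−z̄) = -25.6406
γ_1 = -25.6406 / 8 = -3.205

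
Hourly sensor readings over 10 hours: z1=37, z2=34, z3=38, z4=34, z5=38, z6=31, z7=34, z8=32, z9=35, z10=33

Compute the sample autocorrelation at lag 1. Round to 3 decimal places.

Mean z̄ = (37 + 34 + 38 + 34 + 38 + 31 + 34 + 32 + 35 + 33)/10 = 34.6000
Numerator Σ_{t=1}^{9}(z_t−z̄)(z_{t+1}−z̄) = -17.7600
Denominator Σ(z_t−z̄)² = 52.4000
r_1 = -17.7600 / 52.4000 = -0.339

-0.339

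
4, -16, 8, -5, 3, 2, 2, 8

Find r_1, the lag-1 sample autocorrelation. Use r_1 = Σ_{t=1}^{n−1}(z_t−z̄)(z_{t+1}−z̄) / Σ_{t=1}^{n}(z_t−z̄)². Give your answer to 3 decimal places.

Mean z̄ = (4 − 16 + 8 − 5 + 3 + 2 + 2 + 8)/8 = 0.7500
Deviations from mean: 3.2500, -16.7500, 7.2500, -5.7500, 2.2500, 1.2500, 1.2500, 7.2500
Σ(z_t−z̄)(z_{t+1}−z̄) = (-54.4375) + (-121.4375) + (-41.6875) + (-12.9375) + (2.8125) + (1.5625) + (9.0625) = -217.0625
Denominator Σ(z_t−z̄)² = 437.5000
r_1 = -217.0625 / 437.5000 = -0.496

-0.496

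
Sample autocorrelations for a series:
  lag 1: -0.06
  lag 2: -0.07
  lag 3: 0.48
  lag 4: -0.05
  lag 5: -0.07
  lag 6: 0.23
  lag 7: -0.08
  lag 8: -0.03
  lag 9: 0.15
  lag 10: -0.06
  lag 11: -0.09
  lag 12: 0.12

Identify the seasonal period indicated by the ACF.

The largest autocorrelation is r_3 = 0.48, with weaker echoes at lags 6 (0.23) and 9 (0.15); the remaining lags stay at or below 0.12.
The dominant spike at lag 3 indicates a seasonal period of 3.

3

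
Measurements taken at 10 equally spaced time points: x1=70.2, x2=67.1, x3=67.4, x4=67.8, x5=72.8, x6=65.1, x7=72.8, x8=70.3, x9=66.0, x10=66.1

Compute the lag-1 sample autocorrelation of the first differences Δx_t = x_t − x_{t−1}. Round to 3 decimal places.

-0.603

First differences Δx: -3.1, 0.3, 0.4, 5.0, -7.7, 7.7, -2.5, -4.3, 0.1
Mean of differences = -0.4556
Numerator Σ(Δx_t−Δx̄)(Δx_{t+1}−Δx̄) = -106.2386
Denominator Σ(Δx_t−Δx̄)² = 176.3222
r_1(Δx) = -106.2386 / 176.3222 = -0.603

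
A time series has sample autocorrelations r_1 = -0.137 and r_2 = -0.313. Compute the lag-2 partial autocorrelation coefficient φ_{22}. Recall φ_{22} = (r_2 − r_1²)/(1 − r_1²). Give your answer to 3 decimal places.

-0.338

φ_{22} = (r_2 − r_1²) / (1 − r_1²)
r_1² = (-0.137)² = 0.018769
Numerator = -0.313 − 0.0188 = -0.3318; denominator = 1 − 0.0188 = 0.9812
φ_{22} = -0.3318 / 0.9812 = -0.338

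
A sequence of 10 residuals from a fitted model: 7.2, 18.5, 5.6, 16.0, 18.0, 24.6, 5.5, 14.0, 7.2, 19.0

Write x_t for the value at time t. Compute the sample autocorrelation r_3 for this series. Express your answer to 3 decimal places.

-0.519

Mean x̄ = (7.2 + 18.5 + 5.6 + 16.0 + 18.0 + 24.6 + 5.5 + 14.0 + 7.2 + 19.0)/10 = 13.5600
Numerator Σ_{t=1}^{7}(x_t−x̄)(x_{t+3}−x̄) = -213.2368
Denominator Σ(x_t−x̄)² = 410.9640
r_3 = -213.2368 / 410.9640 = -0.519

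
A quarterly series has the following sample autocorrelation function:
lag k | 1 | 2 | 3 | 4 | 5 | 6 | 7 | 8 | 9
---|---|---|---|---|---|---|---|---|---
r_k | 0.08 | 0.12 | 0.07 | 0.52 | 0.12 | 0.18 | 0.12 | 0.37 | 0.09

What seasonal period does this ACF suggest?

4

The largest autocorrelation is r_4 = 0.52, with a weaker echo at lag 8 (0.37); the remaining lags stay at or below 0.18.
The dominant spike at lag 4 indicates a seasonal period of 4.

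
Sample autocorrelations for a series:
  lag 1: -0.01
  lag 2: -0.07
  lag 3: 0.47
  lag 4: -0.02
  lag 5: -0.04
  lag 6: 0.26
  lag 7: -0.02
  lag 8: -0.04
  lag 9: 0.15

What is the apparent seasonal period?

3

The largest autocorrelation is r_3 = 0.47, with weaker echoes at lags 6 (0.26) and 9 (0.15); the remaining lags stay at or below -0.01.
The dominant spike at lag 3 indicates a seasonal period of 3.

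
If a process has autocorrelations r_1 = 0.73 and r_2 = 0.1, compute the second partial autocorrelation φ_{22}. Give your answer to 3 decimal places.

φ_{22} = (r_2 − r_1²) / (1 − r_1²)
r_1² = (0.73)² = 0.5329
Numerator = 0.1 − 0.5329 = -0.4329; denominator = 1 − 0.5329 = 0.4671
φ_{22} = -0.4329 / 0.4671 = -0.927

-0.927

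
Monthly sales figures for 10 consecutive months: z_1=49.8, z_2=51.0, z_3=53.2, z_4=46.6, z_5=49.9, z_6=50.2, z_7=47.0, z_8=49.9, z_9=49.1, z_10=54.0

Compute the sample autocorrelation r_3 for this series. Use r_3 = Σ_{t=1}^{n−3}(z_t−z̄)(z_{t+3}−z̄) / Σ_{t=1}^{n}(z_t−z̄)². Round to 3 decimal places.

-0.007

Mean z̄ = (49.8 + 51.0 + 53.2 + 46.6 + 49.9 + 50.2 + 47.0 + 49.9 + 49.1 + 54.0)/10 = 50.0700
Σ(z_t−z̄)(z_{t+3}−z̄) = (0.9369) + (-0.1581) + (0.4069) + (10.6529) + (0.0289) + (-0.1261) + (-12.0651) = -0.3237
Denominator Σ(z_t−z̄)² = 48.6610
r_3 = -0.3237 / 48.6610 = -0.007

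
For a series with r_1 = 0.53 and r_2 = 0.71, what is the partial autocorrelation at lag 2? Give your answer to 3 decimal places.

φ_{22} = (r_2 − r_1²) / (1 − r_1²)
r_1² = (0.53)² = 0.2809
Numerator = 0.71 − 0.2809 = 0.4291; denominator = 1 − 0.2809 = 0.7191
φ_{22} = 0.4291 / 0.7191 = 0.597

0.597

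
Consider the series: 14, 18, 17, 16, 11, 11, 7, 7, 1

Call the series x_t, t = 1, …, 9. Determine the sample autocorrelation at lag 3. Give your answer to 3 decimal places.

Mean x̄ = (14 + 18 + 17 + 16 + 11 + 11 + 7 + 7 + 1)/9 = 11.3333
Σ(x_t−x̄)(x_{t+3}−x̄) = (12.4444) + (-2.2222) + (-1.8889) + (-20.2222) + (1.4444) + (3.4444) = -7.0000
Denominator Σ(x_t−x̄)² = 250.0000
r_3 = -7.0000 / 250.0000 = -0.028

-0.028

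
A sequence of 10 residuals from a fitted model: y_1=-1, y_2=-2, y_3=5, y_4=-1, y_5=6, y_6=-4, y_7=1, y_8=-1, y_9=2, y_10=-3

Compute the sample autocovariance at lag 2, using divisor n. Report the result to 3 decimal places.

Mean ȳ = (-1 − 2 + 5 − 1 + 6 − 4 + 1 − 1 + 2 − 3)/10 = 0.2000
Σ_{t=1}^{8}(y_t−ȳ)(y_{t+2}−ȳ) = 44.7200
γ_2 = 44.7200 / 10 = 4.472

4.472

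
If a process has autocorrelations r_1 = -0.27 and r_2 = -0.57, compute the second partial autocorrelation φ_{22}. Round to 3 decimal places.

φ_{22} = (r_2 − r_1²) / (1 − r_1²)
r_1² = (-0.27)² = 0.0729
Numerator = -0.57 − 0.0729 = -0.6429; denominator = 1 − 0.0729 = 0.9271
φ_{22} = -0.6429 / 0.9271 = -0.693

-0.693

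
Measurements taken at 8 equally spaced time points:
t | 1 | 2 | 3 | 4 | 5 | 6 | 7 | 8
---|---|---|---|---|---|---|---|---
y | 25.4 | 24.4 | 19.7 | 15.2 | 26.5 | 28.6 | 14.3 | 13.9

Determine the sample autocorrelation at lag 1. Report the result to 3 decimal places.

0.099

Mean ȳ = (25.4 + 24.4 + 19.7 + 15.2 + 26.5 + 28.6 + 14.3 + 13.9)/8 = 21.0000
Deviations from mean: 4.4000, 3.4000, -1.3000, -5.8000, 5.5000, 7.6000, -6.7000, -7.1000
Numerator Σ_{t=1}^{7}(y_t−ȳ)(y_{t+1}−ȳ) = 24.6300
Denominator Σ(y_t−ȳ)² = 249.5600
r_1 = 24.6300 / 249.5600 = 0.099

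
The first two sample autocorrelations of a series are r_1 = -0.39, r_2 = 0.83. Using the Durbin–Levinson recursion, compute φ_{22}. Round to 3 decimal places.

0.800

φ_{22} = (r_2 − r_1²) / (1 − r_1²)
r_1² = (-0.39)² = 0.1521
Numerator = 0.83 − 0.1521 = 0.6779; denominator = 1 − 0.1521 = 0.8479
φ_{22} = 0.6779 / 0.8479 = 0.800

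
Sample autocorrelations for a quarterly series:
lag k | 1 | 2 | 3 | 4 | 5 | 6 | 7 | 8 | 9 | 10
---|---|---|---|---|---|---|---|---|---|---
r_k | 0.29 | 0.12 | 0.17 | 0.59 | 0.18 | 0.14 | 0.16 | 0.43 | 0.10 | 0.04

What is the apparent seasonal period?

The largest autocorrelation is r_4 = 0.59, with a weaker echo at lag 8 (0.43); the remaining lags stay at or below 0.29. The elevated value at lag 1 (0.29), dropping to 0.12 at lag 2, reflects decaying short-term dependence rather than seasonality.
The dominant spike at lag 4 indicates a seasonal period of 4.

4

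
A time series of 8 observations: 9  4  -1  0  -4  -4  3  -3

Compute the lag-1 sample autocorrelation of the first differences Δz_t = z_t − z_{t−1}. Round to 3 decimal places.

-0.233

First differences Δz: -5, -5, 1, -4, 0, 7, -6
Mean of differences = -1.7143
Numerator Σ(Δz_t−Δz̄)(Δz_{t+1}−Δz̄) = -30.6531
Denominator Σ(Δz_t−Δz̄)² = 131.4286
r_1(Δz) = -30.6531 / 131.4286 = -0.233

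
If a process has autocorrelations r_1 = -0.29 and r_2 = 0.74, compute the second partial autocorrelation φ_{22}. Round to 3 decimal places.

0.716

φ_{22} = (r_2 − r_1²) / (1 − r_1²)
r_1² = (-0.29)² = 0.0841
Numerator = 0.74 − 0.0841 = 0.6559; denominator = 1 − 0.0841 = 0.9159
φ_{22} = 0.6559 / 0.9159 = 0.716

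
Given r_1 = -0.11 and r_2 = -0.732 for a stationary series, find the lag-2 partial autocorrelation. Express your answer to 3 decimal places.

-0.753

φ_{22} = (r_2 − r_1²) / (1 − r_1²)
r_1² = (-0.11)² = 0.0121
Numerator = -0.732 − 0.0121 = -0.7441; denominator = 1 − 0.0121 = 0.9879
φ_{22} = -0.7441 / 0.9879 = -0.753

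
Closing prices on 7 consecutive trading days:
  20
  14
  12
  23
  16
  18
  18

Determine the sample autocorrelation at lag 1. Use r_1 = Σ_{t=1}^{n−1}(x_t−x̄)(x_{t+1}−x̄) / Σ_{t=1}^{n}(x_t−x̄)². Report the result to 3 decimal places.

-0.362

Mean x̄ = (20 + 14 + 12 + 23 + 16 + 18 + 18)/7 = 17.2857
Deviations from mean: 2.7143, -3.2857, -5.2857, 5.7143, -1.2857, 0.7143, 0.7143
Σ(x_t−x̄)(x_{t+1}−x̄) = (-8.9184) + (17.3673) + (-30.2041) + (-7.3469) + (-0.9184) + (0.5102) = -29.5102
Denominator Σ(x_t−x̄)² = 81.4286
r_1 = -29.5102 / 81.4286 = -0.362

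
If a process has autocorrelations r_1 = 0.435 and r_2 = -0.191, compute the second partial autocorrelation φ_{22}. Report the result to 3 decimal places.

-0.469

φ_{22} = (r_2 − r_1²) / (1 − r_1²)
r_1² = (0.435)² = 0.189225
Numerator = -0.191 − 0.1892 = -0.3802; denominator = 1 − 0.1892 = 0.8108
φ_{22} = -0.3802 / 0.8108 = -0.469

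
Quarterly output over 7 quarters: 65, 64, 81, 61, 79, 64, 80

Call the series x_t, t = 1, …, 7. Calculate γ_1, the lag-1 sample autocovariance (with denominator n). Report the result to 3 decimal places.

-47.108

Mean x̄ = (65 + 64 + 81 + 61 + 79 + 64 + 80)/7 = 70.5714
Σ_{t=1}^{6}(x_t−x̄)(x_{t+1}−x̄) = -329.7551
γ_1 = -329.7551 / 7 = -47.108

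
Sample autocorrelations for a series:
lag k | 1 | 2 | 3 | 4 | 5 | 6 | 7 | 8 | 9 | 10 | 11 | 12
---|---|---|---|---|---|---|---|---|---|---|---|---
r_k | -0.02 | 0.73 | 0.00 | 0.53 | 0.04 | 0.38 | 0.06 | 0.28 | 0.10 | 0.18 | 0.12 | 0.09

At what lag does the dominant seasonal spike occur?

2

The largest autocorrelation is r_2 = 0.73, with weaker echoes at lags 4 (0.53), 6 (0.38), 8 (0.28) and 10 (0.18); the remaining lags stay at or below 0.12.
The dominant spike at lag 2 indicates a seasonal period of 2.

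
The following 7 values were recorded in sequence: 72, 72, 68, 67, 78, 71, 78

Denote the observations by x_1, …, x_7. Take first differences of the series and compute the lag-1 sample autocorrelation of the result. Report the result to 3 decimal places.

-0.578

First differences Δx: 0, -4, -1, 11, -7, 7
Mean of differences = 1.0000
Numerator Σ(Δx_t−Δx̄)(Δx_{t+1}−Δx̄) = -133.0000
Denominator Σ(Δx_t−Δx̄)² = 230.0000
r_1(Δx) = -133.0000 / 230.0000 = -0.578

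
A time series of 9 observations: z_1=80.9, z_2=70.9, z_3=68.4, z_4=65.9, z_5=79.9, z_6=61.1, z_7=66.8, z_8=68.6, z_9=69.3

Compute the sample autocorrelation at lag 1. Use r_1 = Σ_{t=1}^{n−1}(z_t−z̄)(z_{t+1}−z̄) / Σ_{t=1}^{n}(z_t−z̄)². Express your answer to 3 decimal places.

-0.238

Mean z̄ = (80.9 + 70.9 + 68.4 + 65.9 + 79.9 + 61.1 + 66.8 + 68.6 + 69.3)/9 = 70.2000
Numerator Σ_{t=1}^{8}(z_t−z̄)(z_{t+1}−z̄) = -78.1900
Denominator Σ(z_t−z̄)² = 328.5400
r_1 = -78.1900 / 328.5400 = -0.238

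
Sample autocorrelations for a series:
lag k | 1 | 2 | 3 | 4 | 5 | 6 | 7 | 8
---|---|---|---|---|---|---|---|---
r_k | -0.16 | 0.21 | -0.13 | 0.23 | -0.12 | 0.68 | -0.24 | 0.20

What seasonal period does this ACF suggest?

6

The largest autocorrelation is r_6 = 0.68; the remaining lags stay at or below 0.23.
The dominant spike at lag 6 indicates a seasonal period of 6.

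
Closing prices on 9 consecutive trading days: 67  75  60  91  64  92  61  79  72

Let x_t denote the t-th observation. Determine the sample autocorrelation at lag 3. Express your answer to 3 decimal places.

Mean x̄ = (67 + 75 + 60 + 91 + 64 + 92 + 61 + 79 + 72)/9 = 73.4444
Σ(x_t−x̄)(x_{t+3}−x̄) = (-113.1358) + (-14.6914) + (-249.4691) + (-218.4691) + (-52.4691) + (-26.8025) = -675.0370
Denominator Σ(x_t−x̄)² = 1154.2222
r_3 = -675.0370 / 1154.2222 = -0.585

-0.585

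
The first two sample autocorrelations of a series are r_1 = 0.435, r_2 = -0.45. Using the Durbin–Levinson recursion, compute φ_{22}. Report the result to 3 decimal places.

φ_{22} = (r_2 − r_1²) / (1 − r_1²)
r_1² = (0.435)² = 0.189225
Numerator = -0.45 − 0.1892 = -0.6392; denominator = 1 − 0.1892 = 0.8108
φ_{22} = -0.6392 / 0.8108 = -0.788

-0.788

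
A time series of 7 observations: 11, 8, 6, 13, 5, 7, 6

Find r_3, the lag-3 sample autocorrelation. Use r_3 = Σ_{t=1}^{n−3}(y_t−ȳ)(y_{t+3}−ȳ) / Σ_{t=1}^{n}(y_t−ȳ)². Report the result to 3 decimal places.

0.135

Mean ȳ = (11 + 8 + 6 + 13 + 5 + 7 + 6)/7 = 8.0000
Deviations from mean: 3.0000, 0.0000, -2.0000, 5.0000, -3.0000, -1.0000, -2.0000
Σ(y_t−ȳ)(y_{t+3}−ȳ) = (15.0000) + (0.0000) + (2.0000) + (-10.0000) = 7.0000
Denominator Σ(y_t−ȳ)² = 52.0000
r_3 = 7.0000 / 52.0000 = 0.135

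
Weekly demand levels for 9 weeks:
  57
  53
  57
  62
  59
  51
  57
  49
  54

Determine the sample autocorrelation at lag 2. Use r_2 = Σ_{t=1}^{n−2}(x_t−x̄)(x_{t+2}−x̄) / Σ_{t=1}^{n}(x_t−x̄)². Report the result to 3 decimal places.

Mean x̄ = (57 + 53 + 57 + 62 + 59 + 51 + 57 + 49 + 54)/9 = 55.4444
Numerator Σ_{t=1}^{7}(x_t−x̄)(x_{t+2}−x̄) = -5.2840
Denominator Σ(x_t−x̄)² = 132.2222
r_2 = -5.2840 / 132.2222 = -0.040

-0.040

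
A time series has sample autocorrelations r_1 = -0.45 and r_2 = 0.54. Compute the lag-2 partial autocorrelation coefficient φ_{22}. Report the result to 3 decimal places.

0.423

φ_{22} = (r_2 − r_1²) / (1 − r_1²)
r_1² = (-0.45)² = 0.2025
Numerator = 0.54 − 0.2025 = 0.3375; denominator = 1 − 0.2025 = 0.7975
φ_{22} = 0.3375 / 0.7975 = 0.423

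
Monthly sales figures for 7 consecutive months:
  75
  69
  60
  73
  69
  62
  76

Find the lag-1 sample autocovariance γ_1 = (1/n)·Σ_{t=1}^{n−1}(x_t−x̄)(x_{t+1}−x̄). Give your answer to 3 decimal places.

Mean x̄ = (75 + 69 + 60 + 73 + 69 + 62 + 76)/7 = 69.1429
Deviations: 5.8571, -0.1429, -9.1429, 3.8571, -0.1429, -7.1429, 6.8571
Σ_{t=1}^{6}(x_t−x̄)(x_{t+1}−x̄) = -83.3061
γ_1 = -83.3061 / 7 = -11.901

-11.901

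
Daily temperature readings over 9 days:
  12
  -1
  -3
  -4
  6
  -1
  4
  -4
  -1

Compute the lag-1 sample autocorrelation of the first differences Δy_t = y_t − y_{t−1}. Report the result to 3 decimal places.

-0.396

First differences Δy: -13, -2, -1, 10, -7, 5, -8, 3
Mean of differences = -1.6250
Numerator Σ(Δy_t−Δȳ)(Δy_{t+1}−Δȳ) = -158.5156
Denominator Σ(Δy_t−Δȳ)² = 399.8750
r_1(Δy) = -158.5156 / 399.8750 = -0.396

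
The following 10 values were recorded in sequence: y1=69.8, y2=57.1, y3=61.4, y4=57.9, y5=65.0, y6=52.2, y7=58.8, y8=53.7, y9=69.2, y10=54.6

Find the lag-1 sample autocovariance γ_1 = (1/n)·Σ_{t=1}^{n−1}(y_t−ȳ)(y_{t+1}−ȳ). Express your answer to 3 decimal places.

Mean ȳ = (69.8 + 57.1 + 61.4 + 57.9 + 65.0 + 52.2 + 58.8 + 53.7 + 69.2 + 54.6)/10 = 59.9700
Σ_{t=1}^{9}(y_t−ȳ)(y_{t+1}−ȳ) = -175.7819
γ_1 = -175.7819 / 10 = -17.578

-17.578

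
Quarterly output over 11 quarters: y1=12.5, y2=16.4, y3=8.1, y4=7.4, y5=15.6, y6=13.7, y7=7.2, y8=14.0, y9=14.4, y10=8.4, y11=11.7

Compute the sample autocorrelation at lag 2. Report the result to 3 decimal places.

Mean ȳ = (12.5 + 16.4 + 8.1 + 7.4 + 15.6 + 13.7 + 7.2 + 14.0 + 14.4 + 8.4 + 11.7)/11 = 11.7636
Numerator Σ_{t=1}^{9}(y_t−ȳ)(y_{t+2}−ȳ) = -78.3326
Denominator Σ(y_t−ȳ)² = 117.0655
r_2 = -78.3326 / 117.0655 = -0.669

-0.669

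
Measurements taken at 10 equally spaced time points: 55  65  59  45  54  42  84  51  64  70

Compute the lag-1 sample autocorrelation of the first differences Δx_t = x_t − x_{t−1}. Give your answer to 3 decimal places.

First differences Δx: 10, -6, -14, 9, -12, 42, -33, 13, 6
Mean of differences = 1.6667
Numerator Σ(Δx_t−Δx̄)(Δx_{t+1}−Δx̄) = -2452.1111
Denominator Σ(Δx_t−Δx̄)² = 3590.0000
r_1(Δx) = -2452.1111 / 3590.0000 = -0.683

-0.683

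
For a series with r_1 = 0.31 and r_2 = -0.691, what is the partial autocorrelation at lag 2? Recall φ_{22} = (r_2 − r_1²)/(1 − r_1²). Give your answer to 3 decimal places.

-0.871

φ_{22} = (r_2 − r_1²) / (1 − r_1²)
r_1² = (0.31)² = 0.0961
Numerator = -0.691 − 0.0961 = -0.7871; denominator = 1 − 0.0961 = 0.9039
φ_{22} = -0.7871 / 0.9039 = -0.871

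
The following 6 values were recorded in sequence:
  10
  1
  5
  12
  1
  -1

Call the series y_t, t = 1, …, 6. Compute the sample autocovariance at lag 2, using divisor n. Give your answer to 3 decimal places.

-11.315

Mean ȳ = (10 + 1 + 5 + 12 + 1 − 1)/6 = 4.6667
Σ_{t=1}^{4}(y_t−ȳ)(y_{t+2}−ȳ) = -67.8889
γ_2 = -67.8889 / 6 = -11.315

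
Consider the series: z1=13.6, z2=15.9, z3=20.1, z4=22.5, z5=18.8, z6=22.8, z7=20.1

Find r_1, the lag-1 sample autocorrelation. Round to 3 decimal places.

Mean z̄ = (13.6 + 15.9 + 20.1 + 22.5 + 18.8 + 22.8 + 20.1)/7 = 19.1143
Deviations from mean: -5.5143, -3.2143, 0.9857, 3.3857, -0.3143, 3.6857, 0.9857
Σ(z_t−z̄)(z_{t+1}−z̄) = (17.7245) + (-3.1684) + (3.3373) + (-1.0641) + (-1.1584) + (3.6331) = 19.3041
Denominator Σ(z_t−z̄)² = 67.8286
r_1 = 19.3041 / 67.8286 = 0.285

0.285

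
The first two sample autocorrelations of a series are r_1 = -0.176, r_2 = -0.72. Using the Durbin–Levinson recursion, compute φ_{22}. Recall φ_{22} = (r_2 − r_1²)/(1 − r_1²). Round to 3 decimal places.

-0.775

φ_{22} = (r_2 − r_1²) / (1 − r_1²)
r_1² = (-0.176)² = 0.030976
Numerator = -0.72 − 0.0310 = -0.7510; denominator = 1 − 0.0310 = 0.9690
φ_{22} = -0.7510 / 0.9690 = -0.775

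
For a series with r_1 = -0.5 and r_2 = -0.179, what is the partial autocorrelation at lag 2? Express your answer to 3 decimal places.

-0.572

φ_{22} = (r_2 − r_1²) / (1 − r_1²)
r_1² = (-0.5)² = 0.25
Numerator = -0.179 − 0.2500 = -0.4290; denominator = 1 − 0.2500 = 0.7500
φ_{22} = -0.4290 / 0.7500 = -0.572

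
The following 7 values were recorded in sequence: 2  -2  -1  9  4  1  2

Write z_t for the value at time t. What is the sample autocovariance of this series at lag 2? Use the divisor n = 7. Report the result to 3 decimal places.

Mean z̄ = (2 − 2 − 1 + 9 + 4 + 1 + 2)/7 = 2.1429
Σ_{t=1}^{5}(z_t−z̄)(z_{t+2}−z̄) = -41.8980
γ_2 = -41.8980 / 7 = -5.985

-5.985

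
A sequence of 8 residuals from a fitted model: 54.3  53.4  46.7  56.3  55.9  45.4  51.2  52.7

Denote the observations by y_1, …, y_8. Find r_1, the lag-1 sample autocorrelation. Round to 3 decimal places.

-0.275

Mean ȳ = (54.3 + 53.4 + 46.7 + 56.3 + 55.9 + 45.4 + 51.2 + 52.7)/8 = 51.9875
Deviations from mean: 2.3125, 1.4125, -5.2875, 4.3125, 3.9125, -6.5875, -0.7875, 0.7125
Numerator Σ_{t=1}^{7}(y_t−ȳ)(y_{t+1}−ȳ) = -31.2789
Denominator Σ(y_t−ȳ)² = 113.7288
r_1 = -31.2789 / 113.7288 = -0.275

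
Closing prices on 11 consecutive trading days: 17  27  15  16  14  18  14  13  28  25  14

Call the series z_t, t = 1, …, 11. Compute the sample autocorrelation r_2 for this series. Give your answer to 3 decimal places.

-0.316

Mean z̄ = (17 + 27 + 15 + 16 + 14 + 18 + 14 + 13 + 28 + 25 + 14)/11 = 18.2727
Numerator Σ_{t=1}^{9}(z_t−z̄)(z_{t+2}−z̄) = -99.9669
Denominator Σ(z_t−z̄)² = 316.1818
r_2 = -99.9669 / 316.1818 = -0.316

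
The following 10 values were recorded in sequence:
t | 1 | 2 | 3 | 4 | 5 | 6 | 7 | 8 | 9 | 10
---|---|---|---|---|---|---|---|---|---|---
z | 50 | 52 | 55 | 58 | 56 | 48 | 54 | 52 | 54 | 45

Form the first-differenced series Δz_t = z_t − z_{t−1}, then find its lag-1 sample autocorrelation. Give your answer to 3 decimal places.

-0.265

First differences Δz: 2, 3, 3, -2, -8, 6, -2, 2, -9
Mean of differences = -0.5556
Numerator Σ(Δz_t−Δz̄)(Δz_{t+1}−Δz̄) = -56.1975
Denominator Σ(Δz_t−Δz̄)² = 212.2222
r_1(Δz) = -56.1975 / 212.2222 = -0.265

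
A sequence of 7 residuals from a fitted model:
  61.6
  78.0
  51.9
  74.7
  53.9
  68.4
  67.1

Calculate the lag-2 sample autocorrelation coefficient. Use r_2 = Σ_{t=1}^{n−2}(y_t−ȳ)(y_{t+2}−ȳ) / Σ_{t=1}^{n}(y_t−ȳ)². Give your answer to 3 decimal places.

Mean ȳ = (61.6 + 78.0 + 51.9 + 74.7 + 53.9 + 68.4 + 67.1)/7 = 65.0857
Deviations from mean: -3.4857, 12.9143, -13.1857, 9.6143, -11.1857, 3.3143, 2.0143
Numerator Σ_{t=1}^{5}(y_t−ȳ)(y_{t+2}−ȳ) = 326.9482
Denominator Σ(y_t−ȳ)² = 585.3886
r_2 = 326.9482 / 585.3886 = 0.559

0.559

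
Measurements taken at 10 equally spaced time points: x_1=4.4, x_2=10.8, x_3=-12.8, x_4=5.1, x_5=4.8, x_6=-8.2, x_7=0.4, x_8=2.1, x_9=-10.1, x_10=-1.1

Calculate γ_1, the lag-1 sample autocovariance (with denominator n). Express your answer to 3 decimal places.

Mean x̄ = (4.4 + 10.8 − 12.8 + 5.1 + 4.8 − 8.2 + 0.4 + 2.1 − 10.1 − 1.1)/10 = -0.4600
Σ_{t=1}^{9}(x_t−x̄)(x_{t+1}−x̄) = -187.2656
γ_1 = -187.2656 / 10 = -18.727

-18.727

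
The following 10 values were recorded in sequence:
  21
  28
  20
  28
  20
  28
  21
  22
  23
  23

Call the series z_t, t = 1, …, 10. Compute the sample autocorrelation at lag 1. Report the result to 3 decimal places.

-0.802

Mean z̄ = (21 + 28 + 20 + 28 + 20 + 28 + 21 + 22 + 23 + 23)/10 = 23.4000
Numerator Σ_{t=1}^{9}(z_t−z̄)(z_{t+1}−z̄) = -80.5600
Denominator Σ(z_t−z̄)² = 100.4000
r_1 = -80.5600 / 100.4000 = -0.802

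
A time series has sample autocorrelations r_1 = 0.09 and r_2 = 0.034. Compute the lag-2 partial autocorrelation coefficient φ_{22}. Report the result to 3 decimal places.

φ_{22} = (r_2 − r_1²) / (1 − r_1²)
r_1² = (0.09)² = 0.0081
Numerator = 0.034 − 0.0081 = 0.0259; denominator = 1 − 0.0081 = 0.9919
φ_{22} = 0.0259 / 0.9919 = 0.026

0.026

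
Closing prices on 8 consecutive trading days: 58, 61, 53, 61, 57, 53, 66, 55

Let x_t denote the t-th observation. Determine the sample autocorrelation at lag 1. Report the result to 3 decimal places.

-0.648

Mean x̄ = (58 + 61 + 53 + 61 + 57 + 53 + 66 + 55)/8 = 58.0000
Deviations from mean: 0.0000, 3.0000, -5.0000, 3.0000, -1.0000, -5.0000, 8.0000, -3.0000
Σ(x_t−x̄)(x_{t+1}−x̄) = (0.0000) + (-15.0000) + (-15.0000) + (-3.0000) + (5.0000) + (-40.0000) + (-24.0000) = -92.0000
Denominator Σ(x_t−x̄)² = 142.0000
r_1 = -92.0000 / 142.0000 = -0.648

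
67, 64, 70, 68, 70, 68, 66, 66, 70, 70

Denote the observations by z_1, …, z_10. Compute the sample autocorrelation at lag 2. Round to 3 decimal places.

Mean z̄ = (67 + 64 + 70 + 68 + 70 + 68 + 66 + 66 + 70 + 70)/10 = 67.9000
Numerator Σ_{t=1}^{8}(z_t−z̄)(z_{t+2}−z̄) = -10.0200
Denominator Σ(z_t−z̄)² = 40.9000
r_2 = -10.0200 / 40.9000 = -0.245

-0.245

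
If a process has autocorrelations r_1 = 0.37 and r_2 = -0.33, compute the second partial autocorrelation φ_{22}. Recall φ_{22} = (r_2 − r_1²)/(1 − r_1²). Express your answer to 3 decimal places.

φ_{22} = (r_2 − r_1²) / (1 − r_1²)
r_1² = (0.37)² = 0.1369
Numerator = -0.33 − 0.1369 = -0.4669; denominator = 1 − 0.1369 = 0.8631
φ_{22} = -0.4669 / 0.8631 = -0.541

-0.541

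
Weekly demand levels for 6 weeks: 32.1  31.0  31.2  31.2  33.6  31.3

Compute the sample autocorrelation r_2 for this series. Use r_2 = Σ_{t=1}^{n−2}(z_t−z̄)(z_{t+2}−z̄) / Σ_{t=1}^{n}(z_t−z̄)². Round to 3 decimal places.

Mean z̄ = (32.1 + 31.0 + 31.2 + 31.2 + 33.6 + 31.3)/6 = 31.7333
Deviations from mean: 0.3667, -0.7333, -0.5333, -0.5333, 1.8667, -0.4333
Σ(z_t−z̄)(z_{t+2}−z̄) = (-0.1956) + (0.3911) + (-0.9956) + (0.2311) = -0.5689
Denominator Σ(z_t−z̄)² = 4.9133
r_2 = -0.5689 / 4.9133 = -0.116

-0.116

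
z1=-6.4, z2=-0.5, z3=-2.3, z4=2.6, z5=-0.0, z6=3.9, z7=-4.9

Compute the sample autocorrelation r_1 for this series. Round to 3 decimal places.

-0.213

Mean z̄ = (-6.4 − 0.5 − 2.3 + 2.6 − 0.0 + 3.9 − 4.9)/7 = -1.0857
Deviations from mean: -5.3143, 0.5857, -1.2143, 3.6857, 1.0857, 4.9857, -3.8143
Numerator Σ_{t=1}^{6}(z_t−z̄)(z_{t+1}−z̄) = -17.9016
Denominator Σ(z_t−z̄)² = 84.2286
r_1 = -17.9016 / 84.2286 = -0.213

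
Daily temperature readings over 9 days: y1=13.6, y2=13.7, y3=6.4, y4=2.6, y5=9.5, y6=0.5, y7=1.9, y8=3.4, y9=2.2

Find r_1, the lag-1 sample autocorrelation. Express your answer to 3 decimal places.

0.344

Mean ȳ = (13.6 + 13.7 + 6.4 + 2.6 + 9.5 + 0.5 + 1.9 + 3.4 + 2.2)/9 = 5.9778
Numerator Σ_{t=1}^{8}(y_t−ȳ)(y_{t+1}−ȳ) = 72.0906
Denominator Σ(y_t−ȳ)² = 209.2756
r_1 = 72.0906 / 209.2756 = 0.344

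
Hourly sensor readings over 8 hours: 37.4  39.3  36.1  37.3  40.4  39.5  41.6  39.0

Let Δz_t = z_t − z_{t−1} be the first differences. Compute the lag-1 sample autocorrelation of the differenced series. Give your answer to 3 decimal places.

-0.463

First differences Δz: 1.9, -3.2, 1.2, 3.1, -0.9, 2.1, -2.6
Mean of differences = 0.2286
Numerator Σ(Δz_t−Δz̄)(Δz_{t+1}−Δz̄) = -16.9180
Denominator Σ(Δz_t−Δz̄)² = 36.5143
r_1(Δz) = -16.9180 / 36.5143 = -0.463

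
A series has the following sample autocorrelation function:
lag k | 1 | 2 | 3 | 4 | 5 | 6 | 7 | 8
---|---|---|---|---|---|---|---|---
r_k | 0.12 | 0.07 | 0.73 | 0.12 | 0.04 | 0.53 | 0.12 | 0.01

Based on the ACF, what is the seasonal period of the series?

The largest autocorrelation is r_3 = 0.73, with a weaker echo at lag 6 (0.53); the remaining lags stay at or below 0.12.
The dominant spike at lag 3 indicates a seasonal period of 3.

3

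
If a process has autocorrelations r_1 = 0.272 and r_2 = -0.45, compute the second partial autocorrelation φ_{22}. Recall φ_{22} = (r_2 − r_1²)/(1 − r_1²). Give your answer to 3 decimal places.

-0.566

φ_{22} = (r_2 − r_1²) / (1 − r_1²)
r_1² = (0.272)² = 0.073984
Numerator = -0.45 − 0.0740 = -0.5240; denominator = 1 − 0.0740 = 0.9260
φ_{22} = -0.5240 / 0.9260 = -0.566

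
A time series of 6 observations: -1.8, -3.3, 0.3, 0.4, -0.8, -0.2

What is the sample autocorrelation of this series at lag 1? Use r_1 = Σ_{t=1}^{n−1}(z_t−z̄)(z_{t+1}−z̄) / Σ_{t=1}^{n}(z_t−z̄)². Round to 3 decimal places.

Mean z̄ = (-1.8 − 3.3 + 0.3 + 0.4 − 0.8 − 0.2)/6 = -0.9000
Deviations from mean: -0.9000, -2.4000, 1.2000, 1.3000, 0.1000, 0.7000
Numerator Σ_{t=1}^{5}(z_t−z̄)(z_{t+1}−z̄) = 1.0400
Denominator Σ(z_t−z̄)² = 10.2000
r_1 = 1.0400 / 10.2000 = 0.102

0.102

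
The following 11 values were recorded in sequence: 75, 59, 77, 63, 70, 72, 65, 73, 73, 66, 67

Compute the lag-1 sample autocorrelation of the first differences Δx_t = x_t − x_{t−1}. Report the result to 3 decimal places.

First differences Δx: -16, 18, -14, 7, 2, -7, 8, 0, -7, 1
Mean of differences = -0.8000
Numerator Σ(Δx_t−Δx̄)(Δx_{t+1}−Δx̄) = -696.0400
Denominator Σ(Δx_t−Δx̄)² = 985.6000
r_1(Δx) = -696.0400 / 985.6000 = -0.706

-0.706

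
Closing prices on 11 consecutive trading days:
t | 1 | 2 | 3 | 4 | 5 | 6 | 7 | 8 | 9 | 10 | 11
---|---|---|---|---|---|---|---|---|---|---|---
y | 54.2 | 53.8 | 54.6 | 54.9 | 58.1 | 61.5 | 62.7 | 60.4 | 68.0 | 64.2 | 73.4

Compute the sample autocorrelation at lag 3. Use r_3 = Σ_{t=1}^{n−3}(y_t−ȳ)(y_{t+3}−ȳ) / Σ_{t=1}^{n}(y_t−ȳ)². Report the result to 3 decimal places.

Mean ȳ = (54.2 + 53.8 + 54.6 + 54.9 + 58.1 + 61.5 + 62.7 + 60.4 + 68.0 + 64.2 + 73.4)/11 = 60.5273
Numerator Σ_{t=1}^{8}(y_t−ȳ)(y_{t+3}−ȳ) = 47.8614
Denominator Σ(y_t−ȳ)² = 398.7018
r_3 = 47.8614 / 398.7018 = 0.120

0.120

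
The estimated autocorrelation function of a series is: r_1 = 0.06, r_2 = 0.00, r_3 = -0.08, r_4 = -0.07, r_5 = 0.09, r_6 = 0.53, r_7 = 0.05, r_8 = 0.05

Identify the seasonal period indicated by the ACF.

The largest autocorrelation is r_6 = 0.53; the remaining lags stay at or below 0.09.
The dominant spike at lag 6 indicates a seasonal period of 6.

6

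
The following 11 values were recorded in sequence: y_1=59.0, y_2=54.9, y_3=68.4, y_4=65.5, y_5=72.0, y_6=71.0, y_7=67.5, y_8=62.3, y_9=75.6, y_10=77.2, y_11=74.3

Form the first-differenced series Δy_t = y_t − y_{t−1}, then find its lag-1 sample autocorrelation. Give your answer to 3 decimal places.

First differences Δy: -4.1, 13.5, -2.9, 6.5, -1.0, -3.5, -5.2, 13.3, 1.6, -2.9
Mean of differences = 1.5300
Numerator Σ(Δy_t−Δȳ)(Δy_{t+1}−Δȳ) = -187.1299
Denominator Σ(Δy_t−Δȳ)² = 454.4610
r_1(Δy) = -187.1299 / 454.4610 = -0.412

-0.412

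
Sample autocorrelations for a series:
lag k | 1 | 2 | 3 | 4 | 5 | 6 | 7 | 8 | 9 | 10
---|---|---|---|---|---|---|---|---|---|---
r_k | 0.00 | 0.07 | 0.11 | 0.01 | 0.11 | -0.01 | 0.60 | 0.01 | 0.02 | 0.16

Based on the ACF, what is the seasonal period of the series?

The largest autocorrelation is r_7 = 0.60; the remaining lags stay at or below 0.16.
The dominant spike at lag 7 indicates a seasonal period of 7.

7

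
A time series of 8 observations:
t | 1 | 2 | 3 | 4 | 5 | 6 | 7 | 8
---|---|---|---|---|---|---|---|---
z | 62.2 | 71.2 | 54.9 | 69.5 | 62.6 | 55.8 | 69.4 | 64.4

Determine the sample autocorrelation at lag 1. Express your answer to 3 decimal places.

-0.628

Mean z̄ = (62.2 + 71.2 + 54.9 + 69.5 + 62.6 + 55.8 + 69.4 + 64.4)/8 = 63.7500
Numerator Σ_{t=1}^{7}(z_t−z̄)(z_{t+1}−z̄) = -167.0825
Denominator Σ(z_t−z̄)² = 266.1600
r_1 = -167.0825 / 266.1600 = -0.628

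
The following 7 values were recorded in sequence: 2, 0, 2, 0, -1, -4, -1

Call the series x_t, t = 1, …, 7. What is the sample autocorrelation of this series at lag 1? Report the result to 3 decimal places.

Mean x̄ = (2 + 0 + 2 + 0 − 1 − 4 − 1)/7 = -0.2857
Deviations from mean: 2.2857, 0.2857, 2.2857, 0.2857, -0.7143, -3.7143, -0.7143
Σ(x_t−x̄)(x_{t+1}−x̄) = (0.6531) + (0.6531) + (0.6531) + (-0.2041) + (2.6531) + (2.6531) = 7.0612
Denominator Σ(x_t−x̄)² = 25.4286
r_1 = 7.0612 / 25.4286 = 0.278

0.278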